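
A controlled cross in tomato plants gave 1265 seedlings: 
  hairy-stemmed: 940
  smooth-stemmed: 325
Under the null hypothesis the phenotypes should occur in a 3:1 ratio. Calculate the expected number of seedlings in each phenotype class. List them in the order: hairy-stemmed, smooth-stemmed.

948.75, 316.25

Under the 3:1 hypothesis (Σ ratio = 4, N = 1265):
  hairy-stemmed: 1265 × 3/4 = 948.75
  smooth-stemmed: 1265 × 1/4 = 316.25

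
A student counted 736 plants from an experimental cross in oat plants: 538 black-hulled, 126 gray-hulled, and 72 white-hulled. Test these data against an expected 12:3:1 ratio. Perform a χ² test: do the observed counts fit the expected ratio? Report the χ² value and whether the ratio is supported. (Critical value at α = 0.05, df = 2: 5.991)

Expected counts for N = 736 under a 12:3:1 ratio (total parts = 16):
  black-hulled: 736 × 12/16 = 552
  gray-hulled: 736 × 3/16 = 138
  white-hulled: 736 × 1/16 = 46
χ² = Σ (O − E)² / E
  black-hulled: (538 − 552)² / 552 = 0.3551
  gray-hulled: (126 − 138)² / 138 = 1.0435
  white-hulled: (72 − 46)² / 46 = 14.6957
χ² = 0.3551 + 1.0435 + 14.6957 = 16.0943 ≈ 16.094
Degrees of freedom = 3 − 1 = 2; critical value at α = 0.05 is 5.991.
Since 16.094 > 5.991, we reject the null hypothesis — the data do not fit the 12:3:1 ratio.

16.094; not consistent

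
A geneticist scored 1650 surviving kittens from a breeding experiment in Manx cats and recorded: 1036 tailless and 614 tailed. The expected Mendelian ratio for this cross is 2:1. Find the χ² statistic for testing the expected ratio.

Total ratio parts = 3. Expected numbers out of 1650:
  tailless: 1650 × 2/3 = 1100
  tailed: 1650 × 1/3 = 550
χ² = Σ (O − E)² / E
  tailless: (1036 − 1100)² / 1100 = 3.7236
  tailed: (614 − 550)² / 550 = 7.4473
χ² = 3.7236 + 7.4473 = 11.1709 ≈ 11.171

11.171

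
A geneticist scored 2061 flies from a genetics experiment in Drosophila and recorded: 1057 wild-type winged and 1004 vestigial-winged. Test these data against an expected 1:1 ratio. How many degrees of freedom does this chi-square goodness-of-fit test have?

1

A goodness-of-fit test with 2 phenotype classes has df = 2 − 1 = 1.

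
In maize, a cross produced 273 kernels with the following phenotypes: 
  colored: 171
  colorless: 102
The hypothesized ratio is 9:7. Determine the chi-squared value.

Total ratio parts = 16. Expected numbers out of 273:
  colored: 273 × 9/16 = 153.5625
  colorless: 273 × 7/16 = 119.4375
χ² = Σ (O − E)² / E
  colored: (171 − 153.5625)² / 153.5625 = 1.9801
  colorless: (102 − 119.4375)² / 119.4375 = 2.5458
χ² = 1.9801 + 2.5458 = 4.5259 ≈ 4.526

4.526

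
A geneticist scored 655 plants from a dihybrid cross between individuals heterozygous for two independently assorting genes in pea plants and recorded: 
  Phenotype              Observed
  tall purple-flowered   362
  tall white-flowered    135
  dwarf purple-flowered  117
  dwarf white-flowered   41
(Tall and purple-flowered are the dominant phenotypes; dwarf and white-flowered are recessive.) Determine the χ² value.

A dihybrid F₂ with independent assortment and complete dominance at both loci gives a 9:3:3:1 phenotypic ratio.
Under the 9:3:3:1 hypothesis (Σ ratio = 16, N = 655):
  tall purple-flowered: 655 × 9/16 = 368.4375
  tall white-flowered: 655 × 3/16 = 122.8125
  dwarf purple-flowered: 655 × 3/16 = 122.8125
  dwarf white-flowered: 655 × 1/16 = 40.9375
χ² = Σ (O − E)² / E
  tall purple-flowered: (362 − 368.4375)² / 368.4375 = 0.1125
  tall white-flowered: (135 − 122.8125)² / 122.8125 = 1.2094
  dwarf purple-flowered: (117 − 122.8125)² / 122.8125 = 0.2751
  dwarf white-flowered: (41 − 40.9375)² / 40.9375 = 0.0001
χ² = 0.1125 + 1.2094 + 0.2751 + 0.0001 = 1.5971 ≈ 1.597

1.597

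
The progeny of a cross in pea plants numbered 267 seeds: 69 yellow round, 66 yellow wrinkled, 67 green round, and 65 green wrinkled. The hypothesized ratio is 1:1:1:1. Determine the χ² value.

0.131

The 1:1:1:1 ratio has 4 parts, so with N = 267 the expected counts are:
  yellow round: 267 × 1/4 = 66.75
  yellow wrinkled: 267 × 1/4 = 66.75
  green round: 267 × 1/4 = 66.75
  green wrinkled: 267 × 1/4 = 66.75
χ² = Σ (O − E)² / E
  yellow round: (69 − 66.75)² / 66.75 = 0.0758
  yellow wrinkled: (66 − 66.75)² / 66.75 = 0.0084
  green round: (67 − 66.75)² / 66.75 = 0.0009
  green wrinkled: (65 − 66.75)² / 66.75 = 0.0459
χ² = 0.0758 + 0.0084 + 0.0009 + 0.0459 = 0.131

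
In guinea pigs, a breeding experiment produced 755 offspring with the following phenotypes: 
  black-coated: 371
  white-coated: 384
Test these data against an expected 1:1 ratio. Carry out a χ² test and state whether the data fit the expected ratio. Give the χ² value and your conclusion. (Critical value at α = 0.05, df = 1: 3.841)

0.224; consistent

Expected counts for N = 755 under a 1:1 ratio (total parts = 2):
  black-coated: 755 × 1/2 = 377.5
  white-coated: 755 × 1/2 = 377.5
χ² = Σ (O − E)² / E
  black-coated: (371 − 377.5)² / 377.5 = 0.1119
  white-coated: (384 − 377.5)² / 377.5 = 0.1119
χ² = 0.1119 + 0.1119 = 0.2238 ≈ 0.224
Degrees of freedom = 2 − 1 = 1; critical value at α = 0.05 is 3.841.
Since 0.224 < 3.841, we fail to reject the null hypothesis — the data are consistent with the 1:1 ratio.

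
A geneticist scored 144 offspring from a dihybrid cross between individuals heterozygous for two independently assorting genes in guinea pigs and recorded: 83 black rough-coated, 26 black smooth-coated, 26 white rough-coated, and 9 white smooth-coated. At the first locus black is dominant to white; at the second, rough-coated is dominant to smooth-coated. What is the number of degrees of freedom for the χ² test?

A dihybrid F₂ with independent assortment and complete dominance at both loci gives a 9:3:3:1 phenotypic ratio.
A goodness-of-fit test with 4 phenotype classes has df = 4 − 1 = 3.

3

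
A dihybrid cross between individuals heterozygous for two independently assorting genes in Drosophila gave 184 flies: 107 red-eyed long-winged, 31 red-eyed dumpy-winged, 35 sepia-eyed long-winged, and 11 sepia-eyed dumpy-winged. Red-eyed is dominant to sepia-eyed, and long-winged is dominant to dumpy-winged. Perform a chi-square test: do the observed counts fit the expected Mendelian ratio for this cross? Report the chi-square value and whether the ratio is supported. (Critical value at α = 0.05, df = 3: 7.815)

0.502; consistent

A dihybrid F₂ with independent assortment and complete dominance at both loci gives a 9:3:3:1 phenotypic ratio.
Under the 9:3:3:1 hypothesis (Σ ratio = 16, N = 184):
  red-eyed long-winged: 184 × 9/16 = 103.5
  red-eyed dumpy-winged: 184 × 3/16 = 34.5
  sepia-eyed long-winged: 184 × 3/16 = 34.5
  sepia-eyed dumpy-winged: 184 × 1/16 = 11.5
χ² = Σ (O − E)² / E
  red-eyed long-winged: (107 − 103.5)² / 103.5 = 0.1184
  red-eyed dumpy-winged: (31 − 34.5)² / 34.5 = 0.3551
  sepia-eyed long-winged: (35 − 34.5)² / 34.5 = 0.0072
  sepia-eyed dumpy-winged: (11 − 11.5)² / 11.5 = 0.0217
χ² = 0.1184 + 0.3551 + 0.0072 + 0.0217 = 0.5024 ≈ 0.502
Degrees of freedom = 4 − 1 = 3; critical value at α = 0.05 is 7.815.
Since 0.502 < 7.815, we fail to reject the null hypothesis — the data are consistent with the 9:3:3:1 ratio.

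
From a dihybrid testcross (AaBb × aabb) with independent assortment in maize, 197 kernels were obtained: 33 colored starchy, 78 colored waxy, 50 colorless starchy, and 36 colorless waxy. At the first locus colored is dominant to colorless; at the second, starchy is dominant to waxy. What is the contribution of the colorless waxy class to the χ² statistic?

3.565

A dihybrid testcross with independent assortment gives a 1:1:1:1 ratio.
Total ratio parts = 4. Expected numbers out of 197:
  colored starchy: 197 × 1/4 = 49.25
  colored waxy: 197 × 1/4 = 49.25
  colorless starchy: 197 × 1/4 = 49.25
  colorless waxy: 197 × 1/4 = 49.25
Contribution of colorless waxy: (36 − 49.25)² / 49.25 = 3.5647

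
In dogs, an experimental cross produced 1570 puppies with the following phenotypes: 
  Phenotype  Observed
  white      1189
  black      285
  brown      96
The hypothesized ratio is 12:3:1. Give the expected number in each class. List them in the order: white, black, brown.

Total ratio parts = 16. Expected numbers out of 1570:
  white: 1570 × 12/16 = 1177.5
  black: 1570 × 3/16 = 294.375
  brown: 1570 × 1/16 = 98.125

1177.5, 294.375, 98.125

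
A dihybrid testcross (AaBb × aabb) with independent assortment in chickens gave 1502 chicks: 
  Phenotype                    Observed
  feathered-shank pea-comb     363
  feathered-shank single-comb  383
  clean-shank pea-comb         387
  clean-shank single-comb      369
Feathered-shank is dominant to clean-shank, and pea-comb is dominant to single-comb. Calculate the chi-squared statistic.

A dihybrid testcross with independent assortment gives a 1:1:1:1 ratio.
Under the 1:1:1:1 hypothesis (Σ ratio = 4, N = 1502):
  feathered-shank pea-comb: 1502 × 1/4 = 375.5
  feathered-shank single-comb: 1502 × 1/4 = 375.5
  clean-shank pea-comb: 1502 × 1/4 = 375.5
  clean-shank single-comb: 1502 × 1/4 = 375.5
χ² = Σ (O − E)² / E
  feathered-shank pea-comb: (363 − 375.5)² / 375.5 = 0.4161
  feathered-shank single-comb: (383 − 375.5)² / 375.5 = 0.1498
  clean-shank pea-comb: (387 − 375.5)² / 375.5 = 0.3522
  clean-shank single-comb: (369 − 375.5)² / 375.5 = 0.1125
χ² = 0.4161 + 0.1498 + 0.3522 + 0.1125 = 1.0306 ≈ 1.031

1.031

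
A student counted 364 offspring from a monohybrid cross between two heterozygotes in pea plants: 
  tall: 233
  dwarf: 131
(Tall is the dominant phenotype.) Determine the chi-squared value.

For a monohybrid cross between heterozygotes with complete dominance, the expected phenotypic ratio is 3:1.
Under the 3:1 hypothesis (Σ ratio = 4, N = 364):
  tall: 364 × 3/4 = 273
  dwarf: 364 × 1/4 = 91
χ² = Σ (O − E)² / E
  tall: (233 − 273)² / 273 = 5.8608
  dwarf: (131 − 91)² / 91 = 17.5824
χ² = 5.8608 + 17.5824 = 23.4432 ≈ 23.443

23.443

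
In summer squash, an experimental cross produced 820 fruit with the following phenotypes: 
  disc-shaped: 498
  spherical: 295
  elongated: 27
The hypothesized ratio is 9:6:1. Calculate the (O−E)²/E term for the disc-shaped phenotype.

2.928

Total ratio parts = 16. Expected numbers out of 820:
  disc-shaped: 820 × 9/16 = 461.25
  spherical: 820 × 6/16 = 307.5
  elongated: 820 × 1/16 = 51.25
Contribution of disc-shaped: (498 − 461.25)² / 461.25 = 2.9280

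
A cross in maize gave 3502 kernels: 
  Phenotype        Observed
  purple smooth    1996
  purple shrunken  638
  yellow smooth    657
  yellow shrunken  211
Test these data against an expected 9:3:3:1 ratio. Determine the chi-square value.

Under the 9:3:3:1 hypothesis (Σ ratio = 16, N = 3502):
  purple smooth: 3502 × 9/16 = 1969.875
  purple shrunken: 3502 × 3/16 = 656.625
  yellow smooth: 3502 × 3/16 = 656.625
  yellow shrunken: 3502 × 1/16 = 218.875
χ² = Σ (O − E)² / E
  purple smooth: (1996 − 1969.875)² / 1969.875 = 0.3465
  purple shrunken: (638 − 656.625)² / 656.625 = 0.5283
  yellow smooth: (657 − 656.625)² / 656.625 = 0.0002
  yellow shrunken: (211 − 218.875)² / 218.875 = 0.2833
χ² = 0.3465 + 0.5283 + 0.0002 + 0.2833 = 1.1583 ≈ 1.158

1.158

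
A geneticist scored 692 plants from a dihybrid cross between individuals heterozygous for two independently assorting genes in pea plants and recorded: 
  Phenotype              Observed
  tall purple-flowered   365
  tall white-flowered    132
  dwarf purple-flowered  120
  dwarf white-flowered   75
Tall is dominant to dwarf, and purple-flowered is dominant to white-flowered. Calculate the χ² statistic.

25.590

A dihybrid F₂ with independent assortment and complete dominance at both loci gives a 9:3:3:1 phenotypic ratio.
Expected counts for N = 692 under a 9:3:3:1 ratio (total parts = 16):
  tall purple-flowered: 692 × 9/16 = 389.25
  tall white-flowered: 692 × 3/16 = 129.75
  dwarf purple-flowered: 692 × 3/16 = 129.75
  dwarf white-flowered: 692 × 1/16 = 43.25
χ² = Σ (O − E)² / E
  tall purple-flowered: (365 − 389.25)² / 389.25 = 1.5108
  tall white-flowered: (132 − 129.75)² / 129.75 = 0.0390
  dwarf purple-flowered: (120 − 129.75)² / 129.75 = 0.7327
  dwarf white-flowered: (75 − 43.25)² / 43.25 = 23.3078
χ² = 1.5108 + 0.0390 + 0.7327 + 23.3078 = 25.5903 ≈ 25.590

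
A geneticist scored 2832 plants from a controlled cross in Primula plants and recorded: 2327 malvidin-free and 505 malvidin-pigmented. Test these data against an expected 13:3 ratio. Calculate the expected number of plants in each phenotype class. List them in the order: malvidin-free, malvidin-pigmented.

Expected counts for N = 2832 under a 13:3 ratio (total parts = 16):
  malvidin-free: 2832 × 13/16 = 2301
  malvidin-pigmented: 2832 × 3/16 = 531

2301, 531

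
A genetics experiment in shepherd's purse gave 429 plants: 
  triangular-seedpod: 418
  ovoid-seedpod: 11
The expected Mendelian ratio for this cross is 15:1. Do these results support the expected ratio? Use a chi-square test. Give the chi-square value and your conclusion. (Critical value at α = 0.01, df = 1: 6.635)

Total ratio parts = 16. Expected numbers out of 429:
  triangular-seedpod: 429 × 15/16 = 402.1875
  ovoid-seedpod: 429 × 1/16 = 26.8125
χ² = Σ (O − E)² / E
  triangular-seedpod: (418 − 402.1875)² / 402.1875 = 0.6217
  ovoid-seedpod: (11 − 26.8125)² / 26.8125 = 9.3253
χ² = 0.6217 + 9.3253 = 9.947
Degrees of freedom = 2 − 1 = 1; critical value at α = 0.01 is 6.635.
Since 9.947 > 6.635, we reject the null hypothesis — the data do not fit the 15:1 ratio.

9.947; not consistent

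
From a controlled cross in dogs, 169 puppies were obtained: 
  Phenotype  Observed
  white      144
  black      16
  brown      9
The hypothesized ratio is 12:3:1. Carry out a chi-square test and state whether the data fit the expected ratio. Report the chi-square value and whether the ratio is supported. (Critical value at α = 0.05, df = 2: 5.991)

Total ratio parts = 16. Expected numbers out of 169:
  white: 169 × 12/16 = 126.75
  black: 169 × 3/16 = 31.6875
  brown: 169 × 1/16 = 10.5625
χ² = Σ (O − E)² / E
  white: (144 − 126.75)² / 126.75 = 2.3476
  black: (16 − 31.6875)² / 31.6875 = 7.7664
  brown: (9 − 10.5625)² / 10.5625 = 0.2311
χ² = 2.3476 + 7.7664 + 0.2311 = 10.3451 ≈ 10.345
Degrees of freedom = 3 − 1 = 2; critical value at α = 0.05 is 5.991.
Since 10.345 > 5.991, we reject the null hypothesis — the data do not fit the 12:3:1 ratio.

10.345; not consistent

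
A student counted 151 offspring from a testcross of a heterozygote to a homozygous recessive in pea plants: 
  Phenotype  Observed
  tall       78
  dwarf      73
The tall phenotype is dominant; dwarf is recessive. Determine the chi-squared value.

A testcross of a heterozygote (Aa × aa) gives a 1:1 phenotypic ratio.
Under the 1:1 hypothesis (Σ ratio = 2, N = 151):
  tall: 151 × 1/2 = 75.5
  dwarf: 151 × 1/2 = 75.5
χ² = Σ (O − E)² / E
  tall: (78 − 75.5)² / 75.5 = 0.0828
  dwarf: (73 − 75.5)² / 75.5 = 0.0828
χ² = 0.0828 + 0.0828 = 0.1656 ≈ 0.166

0.166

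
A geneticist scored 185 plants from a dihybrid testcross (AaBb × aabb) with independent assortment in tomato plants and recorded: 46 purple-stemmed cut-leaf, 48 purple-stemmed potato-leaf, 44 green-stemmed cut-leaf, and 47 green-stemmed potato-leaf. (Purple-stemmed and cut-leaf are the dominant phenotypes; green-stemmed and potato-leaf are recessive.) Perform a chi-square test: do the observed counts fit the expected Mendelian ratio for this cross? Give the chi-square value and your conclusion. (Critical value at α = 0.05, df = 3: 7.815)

A dihybrid testcross with independent assortment gives a 1:1:1:1 ratio.
Total ratio parts = 4. Expected numbers out of 185:
  purple-stemmed cut-leaf: 185 × 1/4 = 46.25
  purple-stemmed potato-leaf: 185 × 1/4 = 46.25
  green-stemmed cut-leaf: 185 × 1/4 = 46.25
  green-stemmed potato-leaf: 185 × 1/4 = 46.25
χ² = Σ (O − E)² / E
  purple-stemmed cut-leaf: (46 − 46.25)² / 46.25 = 0.0014
  purple-stemmed potato-leaf: (48 − 46.25)² / 46.25 = 0.0662
  green-stemmed cut-leaf: (44 − 46.25)² / 46.25 = 0.1095
  green-stemmed potato-leaf: (47 − 46.25)² / 46.25 = 0.0122
χ² = 0.0014 + 0.0662 + 0.1095 + 0.0122 = 0.1893 ≈ 0.189
Degrees of freedom = 4 − 1 = 3; critical value at α = 0.05 is 7.815.
Since 0.189 < 7.815, we fail to reject the null hypothesis — the data are consistent with the 1:1:1:1 ratio.

0.189; consistent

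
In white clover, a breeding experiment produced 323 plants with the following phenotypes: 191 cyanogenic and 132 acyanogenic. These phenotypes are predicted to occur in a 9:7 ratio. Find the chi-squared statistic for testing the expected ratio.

Total ratio parts = 16. Expected numbers out of 323:
  cyanogenic: 323 × 9/16 = 181.6875
  acyanogenic: 323 × 7/16 = 141.3125
χ² = Σ (O − E)² / E
  cyanogenic: (191 − 181.6875)² / 181.6875 = 0.4773
  acyanogenic: (132 − 141.3125)² / 141.3125 = 0.6137
χ² = 0.4773 + 0.6137 = 1.091

1.091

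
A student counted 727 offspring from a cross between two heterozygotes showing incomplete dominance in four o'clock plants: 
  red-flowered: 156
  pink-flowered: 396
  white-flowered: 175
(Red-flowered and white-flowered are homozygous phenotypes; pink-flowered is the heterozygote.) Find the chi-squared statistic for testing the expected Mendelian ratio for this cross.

6.805

With incomplete dominance, a heterozygote × heterozygote cross gives a 1:2:1 phenotypic ratio.
Total ratio parts = 4. Expected numbers out of 727:
  red-flowered: 727 × 1/4 = 181.75
  pink-flowered: 727 × 2/4 = 363.5
  white-flowered: 727 × 1/4 = 181.75
χ² = Σ (O − E)² / E
  red-flowered: (156 − 181.75)² / 181.75 = 3.6482
  pink-flowered: (396 − 363.5)² / 363.5 = 2.9058
  white-flowered: (175 − 181.75)² / 181.75 = 0.2507
χ² = 3.6482 + 2.9058 + 0.2507 = 6.8047 ≈ 6.805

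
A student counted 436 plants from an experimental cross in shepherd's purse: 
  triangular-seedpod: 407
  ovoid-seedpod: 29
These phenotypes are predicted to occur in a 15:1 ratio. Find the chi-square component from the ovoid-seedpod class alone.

0.112

Total ratio parts = 16. Expected numbers out of 436:
  triangular-seedpod: 436 × 15/16 = 408.75
  ovoid-seedpod: 436 × 1/16 = 27.25
Contribution of ovoid-seedpod: (29 − 27.25)² / 27.25 = 0.1124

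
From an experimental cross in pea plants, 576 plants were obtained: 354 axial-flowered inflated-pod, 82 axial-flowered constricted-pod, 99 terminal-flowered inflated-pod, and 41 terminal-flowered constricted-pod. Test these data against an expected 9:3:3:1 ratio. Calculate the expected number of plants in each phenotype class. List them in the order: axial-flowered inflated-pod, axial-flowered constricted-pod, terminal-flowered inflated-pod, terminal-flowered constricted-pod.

Expected counts for N = 576 under a 9:3:3:1 ratio (total parts = 16):
  axial-flowered inflated-pod: 576 × 9/16 = 324
  axial-flowered constricted-pod: 576 × 3/16 = 108
  terminal-flowered inflated-pod: 576 × 3/16 = 108
  terminal-flowered constricted-pod: 576 × 1/16 = 36

324, 108, 108, 36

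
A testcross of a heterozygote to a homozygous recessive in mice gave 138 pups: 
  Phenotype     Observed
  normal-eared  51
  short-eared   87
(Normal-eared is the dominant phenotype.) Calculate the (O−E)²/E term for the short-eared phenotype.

4.696

A testcross of a heterozygote (Aa × aa) gives a 1:1 phenotypic ratio.
The 1:1 ratio has 2 parts, so with N = 138 the expected counts are:
  normal-eared: 138 × 1/2 = 69
  short-eared: 138 × 1/2 = 69
Contribution of short-eared: (87 − 69)² / 69 = 4.6957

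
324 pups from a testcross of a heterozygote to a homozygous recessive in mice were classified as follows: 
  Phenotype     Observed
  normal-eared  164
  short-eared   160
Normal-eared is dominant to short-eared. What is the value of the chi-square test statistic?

A testcross of a heterozygote (Aa × aa) gives a 1:1 phenotypic ratio.
Total ratio parts = 2. Expected numbers out of 324:
  normal-eared: 324 × 1/2 = 162
  short-eared: 324 × 1/2 = 162
χ² = Σ (O − E)² / E
  normal-eared: (164 − 162)² / 162 = 0.0247
  short-eared: (160 − 162)² / 162 = 0.0247
χ² = 0.0247 + 0.0247 = 0.0494 ≈ 0.049

0.049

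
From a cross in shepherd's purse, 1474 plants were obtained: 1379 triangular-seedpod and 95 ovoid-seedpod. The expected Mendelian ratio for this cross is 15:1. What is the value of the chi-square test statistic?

0.096

Expected counts for N = 1474 under a 15:1 ratio (total parts = 16):
  triangular-seedpod: 1474 × 15/16 = 1381.875
  ovoid-seedpod: 1474 × 1/16 = 92.125
χ² = Σ (O − E)² / E
  triangular-seedpod: (1379 − 1381.875)² / 1381.875 = 0.0060
  ovoid-seedpod: (95 − 92.125)² / 92.125 = 0.0897
χ² = 0.0060 + 0.0897 = 0.0957 ≈ 0.096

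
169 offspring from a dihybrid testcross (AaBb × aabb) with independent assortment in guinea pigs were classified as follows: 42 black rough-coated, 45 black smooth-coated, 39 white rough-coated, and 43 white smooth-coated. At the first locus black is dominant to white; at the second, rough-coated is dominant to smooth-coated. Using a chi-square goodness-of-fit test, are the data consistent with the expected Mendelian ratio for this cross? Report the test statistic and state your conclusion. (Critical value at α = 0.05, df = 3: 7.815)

0.444; consistent

A dihybrid testcross with independent assortment gives a 1:1:1:1 ratio.
Expected counts for N = 169 under a 1:1:1:1 ratio (total parts = 4):
  black rough-coated: 169 × 1/4 = 42.25
  black smooth-coated: 169 × 1/4 = 42.25
  white rough-coated: 169 × 1/4 = 42.25
  white smooth-coated: 169 × 1/4 = 42.25
χ² = Σ (O − E)² / E
  black rough-coated: (42 − 42.25)² / 42.25 = 0.0015
  black smooth-coated: (45 − 42.25)² / 42.25 = 0.1790
  white rough-coated: (39 − 42.25)² / 42.25 = 0.2500
  white smooth-coated: (43 − 42.25)² / 42.25 = 0.0133
χ² = 0.0015 + 0.1790 + 0.2500 + 0.0133 = 0.4438 ≈ 0.444
Degrees of freedom = 4 − 1 = 3; critical value at α = 0.05 is 7.815.
Since 0.444 < 7.815, we fail to reject the null hypothesis — the data are consistent with the 1:1:1:1 ratio.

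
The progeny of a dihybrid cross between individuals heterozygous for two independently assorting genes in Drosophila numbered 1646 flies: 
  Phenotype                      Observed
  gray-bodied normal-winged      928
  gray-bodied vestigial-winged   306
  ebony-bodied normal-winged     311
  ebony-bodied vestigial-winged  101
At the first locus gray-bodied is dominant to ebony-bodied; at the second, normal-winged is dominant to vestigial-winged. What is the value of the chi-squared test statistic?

0.080

A dihybrid F₂ with independent assortment and complete dominance at both loci gives a 9:3:3:1 phenotypic ratio.
Under the 9:3:3:1 hypothesis (Σ ratio = 16, N = 1646):
  gray-bodied normal-winged: 1646 × 9/16 = 925.875
  gray-bodied vestigial-winged: 1646 × 3/16 = 308.625
  ebony-bodied normal-winged: 1646 × 3/16 = 308.625
  ebony-bodied vestigial-winged: 1646 × 1/16 = 102.875
χ² = Σ (O − E)² / E
  gray-bodied normal-winged: (928 − 925.875)² / 925.875 = 0.0049
  gray-bodied vestigial-winged: (306 − 308.625)² / 308.625 = 0.0223
  ebony-bodied normal-winged: (311 − 308.625)² / 308.625 = 0.0183
  ebony-bodied vestigial-winged: (101 − 102.875)² / 102.875 = 0.0342
χ² = 0.0049 + 0.0223 + 0.0183 + 0.0342 = 0.0797 ≈ 0.080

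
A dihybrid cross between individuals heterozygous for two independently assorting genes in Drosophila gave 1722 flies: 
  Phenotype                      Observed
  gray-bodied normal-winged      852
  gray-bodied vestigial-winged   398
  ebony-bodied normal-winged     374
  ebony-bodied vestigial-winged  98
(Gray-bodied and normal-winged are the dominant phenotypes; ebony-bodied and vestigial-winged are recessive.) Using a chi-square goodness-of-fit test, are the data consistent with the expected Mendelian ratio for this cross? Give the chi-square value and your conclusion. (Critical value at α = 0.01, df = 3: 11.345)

A dihybrid F₂ with independent assortment and complete dominance at both loci gives a 9:3:3:1 phenotypic ratio.
Expected counts for N = 1722 under a 9:3:3:1 ratio (total parts = 16):
  gray-bodied normal-winged: 1722 × 9/16 = 968.625
  gray-bodied vestigial-winged: 1722 × 3/16 = 322.875
  ebony-bodied normal-winged: 1722 × 3/16 = 322.875
  ebony-bodied vestigial-winged: 1722 × 1/16 = 107.625
χ² = Σ (O − E)² / E
  gray-bodied normal-winged: (852 − 968.625)² / 968.625 = 14.0420
  gray-bodied vestigial-winged: (398 − 322.875)² / 322.875 = 17.4797
  ebony-bodied normal-winged: (374 − 322.875)² / 322.875 = 8.0953
  ebony-bodied vestigial-winged: (98 − 107.625)² / 107.625 = 0.8608
χ² = 14.0420 + 17.4797 + 8.0953 + 0.8608 = 40.4778 ≈ 40.478
Degrees of freedom = 4 − 1 = 3; critical value at α = 0.01 is 11.345.
Since 40.478 > 11.345, we reject the null hypothesis — the data do not fit the 9:3:3:1 ratio.

40.478; not consistent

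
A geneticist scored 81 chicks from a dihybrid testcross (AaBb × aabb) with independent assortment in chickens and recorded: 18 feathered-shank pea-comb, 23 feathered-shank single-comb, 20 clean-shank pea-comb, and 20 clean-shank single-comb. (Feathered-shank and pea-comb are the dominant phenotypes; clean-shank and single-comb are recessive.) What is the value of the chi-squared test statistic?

0.630

A dihybrid testcross with independent assortment gives a 1:1:1:1 ratio.
The 1:1:1:1 ratio has 4 parts, so with N = 81 the expected counts are:
  feathered-shank pea-comb: 81 × 1/4 = 20.25
  feathered-shank single-comb: 81 × 1/4 = 20.25
  clean-shank pea-comb: 81 × 1/4 = 20.25
  clean-shank single-comb: 81 × 1/4 = 20.25
χ² = Σ (O − E)² / E
  feathered-shank pea-comb: (18 − 20.25)² / 20.25 = 0.2500
  feathered-shank single-comb: (23 − 20.25)² / 20.25 = 0.3735
  clean-shank pea-comb: (20 − 20.25)² / 20.25 = 0.0031
  clean-shank single-comb: (20 − 20.25)² / 20.25 = 0.0031
χ² = 0.2500 + 0.3735 + 0.0031 + 0.0031 = 0.6297 ≈ 0.630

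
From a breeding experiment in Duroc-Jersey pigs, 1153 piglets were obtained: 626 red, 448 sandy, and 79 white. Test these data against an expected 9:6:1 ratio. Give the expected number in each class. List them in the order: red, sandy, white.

648.5625, 432.375, 72.0625

Under the 9:6:1 hypothesis (Σ ratio = 16, N = 1153):
  red: 1153 × 9/16 = 648.5625
  sandy: 1153 × 6/16 = 432.375
  white: 1153 × 1/16 = 72.0625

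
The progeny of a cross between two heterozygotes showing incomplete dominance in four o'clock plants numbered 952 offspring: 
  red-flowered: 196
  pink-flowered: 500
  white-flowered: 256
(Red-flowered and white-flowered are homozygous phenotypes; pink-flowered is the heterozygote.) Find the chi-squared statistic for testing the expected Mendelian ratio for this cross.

9.983

With incomplete dominance, a heterozygote × heterozygote cross gives a 1:2:1 phenotypic ratio.
Total ratio parts = 4. Expected numbers out of 952:
  red-flowered: 952 × 1/4 = 238
  pink-flowered: 952 × 2/4 = 476
  white-flowered: 952 × 1/4 = 238
χ² = Σ (O − E)² / E
  red-flowered: (196 − 238)² / 238 = 7.4118
  pink-flowered: (500 − 476)² / 476 = 1.2101
  white-flowered: (256 − 238)² / 238 = 1.3613
χ² = 7.4118 + 1.2101 + 1.3613 = 9.9832 ≈ 9.983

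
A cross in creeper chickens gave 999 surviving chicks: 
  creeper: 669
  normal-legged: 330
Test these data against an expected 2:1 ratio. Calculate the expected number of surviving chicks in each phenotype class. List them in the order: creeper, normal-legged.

Total ratio parts = 3. Expected numbers out of 999:
  creeper: 999 × 2/3 = 666
  normal-legged: 999 × 1/3 = 333

666, 333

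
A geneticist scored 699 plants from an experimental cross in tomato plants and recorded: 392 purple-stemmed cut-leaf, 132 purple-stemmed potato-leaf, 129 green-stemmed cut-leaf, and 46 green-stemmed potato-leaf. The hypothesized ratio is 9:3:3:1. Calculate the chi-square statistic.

Total ratio parts = 16. Expected numbers out of 699:
  purple-stemmed cut-leaf: 699 × 9/16 = 393.1875
  purple-stemmed potato-leaf: 699 × 3/16 = 131.0625
  green-stemmed cut-leaf: 699 × 3/16 = 131.0625
  green-stemmed potato-leaf: 699 × 1/16 = 43.6875
χ² = Σ (O − E)² / E
  purple-stemmed cut-leaf: (392 − 393.1875)² / 393.1875 = 0.0036
  purple-stemmed potato-leaf: (132 − 131.0625)² / 131.0625 = 0.0067
  green-stemmed cut-leaf: (129 − 131.0625)² / 131.0625 = 0.0325
  green-stemmed potato-leaf: (46 − 43.6875)² / 43.6875 = 0.1224
χ² = 0.0036 + 0.0067 + 0.0325 + 0.1224 = 0.1652 ≈ 0.165

0.165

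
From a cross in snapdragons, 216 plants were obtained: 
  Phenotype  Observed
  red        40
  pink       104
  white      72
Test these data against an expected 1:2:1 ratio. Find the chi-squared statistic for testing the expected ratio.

Under the 1:2:1 hypothesis (Σ ratio = 4, N = 216):
  red: 216 × 1/4 = 54
  pink: 216 × 2/4 = 108
  white: 216 × 1/4 = 54
χ² = Σ (O − E)² / E
  red: (40 − 54)² / 54 = 3.6296
  pink: (104 − 108)² / 108 = 0.1481
  white: (72 − 54)² / 54 = 6.0000
χ² = 3.6296 + 0.1481 + 6.0000 = 9.7777 ≈ 9.778

9.778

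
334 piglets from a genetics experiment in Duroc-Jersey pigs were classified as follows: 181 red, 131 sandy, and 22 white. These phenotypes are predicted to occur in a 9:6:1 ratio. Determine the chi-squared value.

0.576

Under the 9:6:1 hypothesis (Σ ratio = 16, N = 334):
  red: 334 × 9/16 = 187.875
  sandy: 334 × 6/16 = 125.25
  white: 334 × 1/16 = 20.875
χ² = Σ (O − E)² / E
  red: (181 − 187.875)² / 187.875 = 0.2516
  sandy: (131 − 125.25)² / 125.25 = 0.2640
  white: (22 − 20.875)² / 20.875 = 0.0606
χ² = 0.2516 + 0.2640 + 0.0606 = 0.5762 ≈ 0.576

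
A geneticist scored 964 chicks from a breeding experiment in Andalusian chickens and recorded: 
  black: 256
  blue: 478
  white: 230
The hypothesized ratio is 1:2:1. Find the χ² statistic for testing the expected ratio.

Expected counts for N = 964 under a 1:2:1 ratio (total parts = 4):
  black: 964 × 1/4 = 241
  blue: 964 × 2/4 = 482
  white: 964 × 1/4 = 241
χ² = Σ (O − E)² / E
  black: (256 − 241)² / 241 = 0.9336
  blue: (478 − 482)² / 482 = 0.0332
  white: (230 − 241)² / 241 = 0.5021
χ² = 0.9336 + 0.0332 + 0.5021 = 1.4689 ≈ 1.469

1.469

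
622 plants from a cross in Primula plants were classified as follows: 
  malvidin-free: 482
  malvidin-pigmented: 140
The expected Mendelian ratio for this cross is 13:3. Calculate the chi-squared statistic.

Expected counts for N = 622 under a 13:3 ratio (total parts = 16):
  malvidin-free: 622 × 13/16 = 505.375
  malvidin-pigmented: 622 × 3/16 = 116.625
χ² = Σ (O − E)² / E
  malvidin-free: (482 − 505.375)² / 505.375 = 1.0812
  malvidin-pigmented: (140 − 116.625)² / 116.625 = 4.6850
χ² = 1.0812 + 4.6850 = 5.7662 ≈ 5.766

5.766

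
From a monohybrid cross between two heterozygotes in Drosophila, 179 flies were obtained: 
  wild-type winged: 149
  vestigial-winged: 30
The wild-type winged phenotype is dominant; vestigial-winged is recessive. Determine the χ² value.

For a monohybrid cross between heterozygotes with complete dominance, the expected phenotypic ratio is 3:1.
Total ratio parts = 4. Expected numbers out of 179:
  wild-type winged: 179 × 3/4 = 134.25
  vestigial-winged: 179 × 1/4 = 44.75
χ² = Σ (O − E)² / E
  wild-type winged: (149 − 134.25)² / 134.25 = 1.6206
  vestigial-winged: (30 − 44.75)² / 44.75 = 4.8617
χ² = 1.6206 + 4.8617 = 6.4823 ≈ 6.482

6.482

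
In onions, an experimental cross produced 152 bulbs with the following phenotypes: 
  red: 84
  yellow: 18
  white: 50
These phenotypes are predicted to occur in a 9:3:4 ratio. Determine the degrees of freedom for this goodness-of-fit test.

2

A goodness-of-fit test with 3 phenotype classes has df = 3 − 1 = 2.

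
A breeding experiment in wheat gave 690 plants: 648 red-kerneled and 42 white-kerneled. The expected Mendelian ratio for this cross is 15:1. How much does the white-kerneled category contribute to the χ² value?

Total ratio parts = 16. Expected numbers out of 690:
  red-kerneled: 690 × 15/16 = 646.875
  white-kerneled: 690 × 1/16 = 43.125
Contribution of white-kerneled: (42 − 43.125)² / 43.125 = 0.0293

0.029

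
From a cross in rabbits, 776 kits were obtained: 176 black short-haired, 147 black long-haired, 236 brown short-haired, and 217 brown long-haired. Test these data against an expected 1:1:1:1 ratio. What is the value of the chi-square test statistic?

Total ratio parts = 4. Expected numbers out of 776:
  black short-haired: 776 × 1/4 = 194
  black long-haired: 776 × 1/4 = 194
  brown short-haired: 776 × 1/4 = 194
  brown long-haired: 776 × 1/4 = 194
χ² = Σ (O − E)² / E
  black short-haired: (176 − 194)² / 194 = 1.6701
  black long-haired: (147 − 194)² / 194 = 11.3866
  brown short-haired: (236 − 194)² / 194 = 9.0928
  brown long-haired: (217 − 194)² / 194 = 2.7268
χ² = 1.6701 + 11.3866 + 9.0928 + 2.7268 = 24.8763 ≈ 24.876

24.876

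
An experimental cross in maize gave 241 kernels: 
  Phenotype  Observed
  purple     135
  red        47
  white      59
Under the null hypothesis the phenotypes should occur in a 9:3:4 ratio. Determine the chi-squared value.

Expected counts for N = 241 under a 9:3:4 ratio (total parts = 16):
  purple: 241 × 9/16 = 135.5625
  red: 241 × 3/16 = 45.1875
  white: 241 × 4/16 = 60.25
χ² = Σ (O − E)² / E
  purple: (135 − 135.5625)² / 135.5625 = 0.0023
  red: (47 − 45.1875)² / 45.1875 = 0.0727
  white: (59 − 60.25)² / 60.25 = 0.0259
χ² = 0.0023 + 0.0727 + 0.0259 = 0.1009 ≈ 0.101

0.101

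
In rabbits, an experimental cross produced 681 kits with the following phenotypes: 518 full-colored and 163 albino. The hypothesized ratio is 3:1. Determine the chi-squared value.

0.412

Under the 3:1 hypothesis (Σ ratio = 4, N = 681):
  full-colored: 681 × 3/4 = 510.75
  albino: 681 × 1/4 = 170.25
χ² = Σ (O − E)² / E
  full-colored: (518 − 510.75)² / 510.75 = 0.1029
  albino: (163 − 170.25)² / 170.25 = 0.3087
χ² = 0.1029 + 0.3087 = 0.4116 ≈ 0.412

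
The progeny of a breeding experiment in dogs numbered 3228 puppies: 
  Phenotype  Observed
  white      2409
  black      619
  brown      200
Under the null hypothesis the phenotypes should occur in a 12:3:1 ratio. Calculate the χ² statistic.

Under the 12:3:1 hypothesis (Σ ratio = 16, N = 3228):
  white: 3228 × 12/16 = 2421
  black: 3228 × 3/16 = 605.25
  brown: 3228 × 1/16 = 201.75
χ² = Σ (O − E)² / E
  white: (2409 − 2421)² / 2421 = 0.0595
  black: (619 − 605.25)² / 605.25 = 0.3124
  brown: (200 − 201.75)² / 201.75 = 0.0152
χ² = 0.0595 + 0.3124 + 0.0152 = 0.3871 ≈ 0.387

0.387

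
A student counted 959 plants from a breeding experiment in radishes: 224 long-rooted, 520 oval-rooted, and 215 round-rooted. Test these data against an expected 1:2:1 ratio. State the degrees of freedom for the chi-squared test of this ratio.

A goodness-of-fit test with 3 phenotype classes has df = 3 − 1 = 2.

2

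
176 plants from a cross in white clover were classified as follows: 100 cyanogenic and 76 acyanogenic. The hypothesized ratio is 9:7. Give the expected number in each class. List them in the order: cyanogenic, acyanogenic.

99, 77

Expected counts for N = 176 under a 9:7 ratio (total parts = 16):
  cyanogenic: 176 × 9/16 = 99
  acyanogenic: 176 × 7/16 = 77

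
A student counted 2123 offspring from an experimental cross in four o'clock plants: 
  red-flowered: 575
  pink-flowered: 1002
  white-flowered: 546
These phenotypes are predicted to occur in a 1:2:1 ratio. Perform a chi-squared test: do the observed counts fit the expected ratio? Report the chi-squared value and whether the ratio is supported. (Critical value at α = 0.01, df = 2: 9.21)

Under the 1:2:1 hypothesis (Σ ratio = 4, N = 2123):
  red-flowered: 2123 × 1/4 = 530.75
  pink-flowered: 2123 × 2/4 = 1061.5
  white-flowered: 2123 × 1/4 = 530.75
χ² = Σ (O − E)² / E
  red-flowered: (575 − 530.75)² / 530.75 = 3.6892
  pink-flowered: (1002 − 1061.5)² / 1061.5 = 3.3351
  white-flowered: (546 − 530.75)² / 530.75 = 0.4382
χ² = 3.6892 + 3.3351 + 0.4382 = 7.4625 ≈ 7.463
Degrees of freedom = 3 − 1 = 2; critical value at α = 0.01 is 9.21.
Since 7.463 < 9.21, we fail to reject the null hypothesis — the data are consistent with the 1:2:1 ratio.

7.463; consistent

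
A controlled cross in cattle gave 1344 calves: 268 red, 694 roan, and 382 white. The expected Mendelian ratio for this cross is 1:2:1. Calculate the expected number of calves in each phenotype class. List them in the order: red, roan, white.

336, 672, 336

Total ratio parts = 4. Expected numbers out of 1344:
  red: 1344 × 1/4 = 336
  roan: 1344 × 2/4 = 672
  white: 1344 × 1/4 = 336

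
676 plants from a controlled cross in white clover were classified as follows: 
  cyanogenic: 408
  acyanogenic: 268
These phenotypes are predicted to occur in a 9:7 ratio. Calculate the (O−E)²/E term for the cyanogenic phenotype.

2.025

Total ratio parts = 16. Expected numbers out of 676:
  cyanogenic: 676 × 9/16 = 380.25
  acyanogenic: 676 × 7/16 = 295.75
Contribution of cyanogenic: (408 − 380.25)² / 380.25 = 2.0251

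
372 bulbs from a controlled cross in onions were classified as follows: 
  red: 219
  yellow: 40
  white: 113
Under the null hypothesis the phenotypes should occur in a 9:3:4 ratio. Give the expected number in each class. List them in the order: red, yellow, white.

209.25, 69.75, 93

Expected counts for N = 372 under a 9:3:4 ratio (total parts = 16):
  red: 372 × 9/16 = 209.25
  yellow: 372 × 3/16 = 69.75
  white: 372 × 4/16 = 93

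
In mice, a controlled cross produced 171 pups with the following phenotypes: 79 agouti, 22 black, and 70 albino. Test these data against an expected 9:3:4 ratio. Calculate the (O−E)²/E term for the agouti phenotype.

The 9:3:4 ratio has 16 parts, so with N = 171 the expected counts are:
  agouti: 171 × 9/16 = 96.1875
  black: 171 × 3/16 = 32.0625
  albino: 171 × 4/16 = 42.75
Contribution of agouti: (79 − 96.1875)² / 96.1875 = 3.0712

3.071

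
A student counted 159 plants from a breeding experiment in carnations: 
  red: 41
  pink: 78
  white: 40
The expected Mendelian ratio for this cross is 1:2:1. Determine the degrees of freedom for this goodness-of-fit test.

2

A goodness-of-fit test with 3 phenotype classes has df = 3 − 1 = 2.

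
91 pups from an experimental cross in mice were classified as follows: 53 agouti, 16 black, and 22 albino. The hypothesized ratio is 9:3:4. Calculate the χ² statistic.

0.155

Total ratio parts = 16. Expected numbers out of 91:
  agouti: 91 × 9/16 = 51.1875
  black: 91 × 3/16 = 17.0625
  albino: 91 × 4/16 = 22.75
χ² = Σ (O − E)² / E
  agouti: (53 − 51.1875)² / 51.1875 = 0.0642
  black: (16 − 17.0625)² / 17.0625 = 0.0662
  albino: (22 − 22.75)² / 22.75 = 0.0247
χ² = 0.0642 + 0.0662 + 0.0247 = 0.1551 ≈ 0.155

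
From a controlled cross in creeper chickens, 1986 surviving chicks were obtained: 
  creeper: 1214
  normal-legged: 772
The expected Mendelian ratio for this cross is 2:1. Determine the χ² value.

27.417

Under the 2:1 hypothesis (Σ ratio = 3, N = 1986):
  creeper: 1986 × 2/3 = 1324
  normal-legged: 1986 × 1/3 = 662
χ² = Σ (O − E)² / E
  creeper: (1214 − 1324)² / 1324 = 9.1390
  normal-legged: (772 − 662)² / 662 = 18.2779
χ² = 9.1390 + 18.2779 = 27.4169 ≈ 27.417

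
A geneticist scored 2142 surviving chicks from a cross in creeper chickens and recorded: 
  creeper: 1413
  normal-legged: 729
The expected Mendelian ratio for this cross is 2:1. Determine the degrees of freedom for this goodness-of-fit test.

A goodness-of-fit test with 2 phenotype classes has df = 2 − 1 = 1.

1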